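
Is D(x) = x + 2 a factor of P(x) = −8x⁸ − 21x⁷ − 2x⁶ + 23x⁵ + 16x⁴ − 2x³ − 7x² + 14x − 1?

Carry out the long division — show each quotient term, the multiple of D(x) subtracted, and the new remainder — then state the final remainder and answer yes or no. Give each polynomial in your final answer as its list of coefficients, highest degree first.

R = [-9], so D(x) is not a factor of P(x). no

Step 1: lead(−8x⁸ − 21x⁷ − 2x⁶ + 23x⁵ + 16x⁴ − 2x³ − 7x² + 14x − 1) ÷ lead(D) = −8x⁸ ÷ x = −8x⁷. Subtract (−8x⁷)·D = −8x⁸ − 16x⁷. Remainder: −5x⁷ − 2x⁶ + 23x⁵ + 16x⁴ − 2x³ − 7x² + 14x − 1.
Step 2: lead(−5x⁷ − 2x⁶ + 23x⁵ + 16x⁴ − 2x³ − 7x² + 14x − 1) ÷ lead(D) = −5x⁷ ÷ x = −5x⁶. Subtract (−5x⁶)·D = −5x⁷ − 10x⁶. Remainder: 8x⁶ + 23x⁵ + 16x⁴ − 2x³ − 7x² + 14x − 1.
Step 3: lead(8x⁶ + 23x⁵ + 16x⁴ − 2x³ − 7x² + 14x − 1) ÷ lead(D) = 8x⁶ ÷ x = 8x⁵. Subtract (8x⁵)·D = 8x⁶ + 16x⁵. Remainder: 7x⁵ + 16x⁴ − 2x³ − 7x² + 14x − 1.
Step 4: lead(7x⁵ + 16x⁴ − 2x³ − 7x² + 14x − 1) ÷ lead(D) = 7x⁵ ÷ x = 7x⁴. Subtract (7x⁴)·D = 7x⁵ + 14x⁴. Remainder: 2x⁴ − 2x³ − 7x² + 14x − 1.
Step 5: lead(2x⁴ − 2x³ − 7x² + 14x − 1) ÷ lead(D) = 2x⁴ ÷ x = 2x³. Subtract (2x³)·D = 2x⁴ + 4x³. Remainder: −6x³ − 7x² + 14x − 1.
Step 6: lead(−6x³ − 7x² + 14x − 1) ÷ lead(D) = −6x³ ÷ x = −6x². Subtract (−6x²)·D = −6x³ − 12x². Remainder: 5x² + 14x − 1.
Step 7: lead(5x² + 14x − 1) ÷ lead(D) = 5x² ÷ x = 5x. Subtract (5x)·D = 5x² + 10x. Remainder: 4x − 1.
Step 8: lead(4x − 1) ÷ lead(D) = 4x ÷ x = 4. Subtract (4)·D = 4x + 8. Remainder: −9.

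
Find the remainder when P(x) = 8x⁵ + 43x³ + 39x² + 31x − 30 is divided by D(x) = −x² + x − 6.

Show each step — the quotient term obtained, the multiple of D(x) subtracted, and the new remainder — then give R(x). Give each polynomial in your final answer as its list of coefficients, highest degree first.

Step 1: lead(8x⁵ + 43x³ + 39x² + 31x − 30) ÷ lead(D) = 8x⁵ ÷ −x² = −8x³. Subtract (−8x³)·D = 8x⁵ − 8x⁴ + 48x³. Remainder: 8x⁴ − 5x³ + 39x² + 31x − 30.
Step 2: lead(8x⁴ − 5x³ + 39x² + 31x − 30) ÷ lead(D) = 8x⁴ ÷ −x² = −8x². Subtract (−8x²)·D = 8x⁴ − 8x³ + 48x². Remainder: 3x³ − 9x² + 31x − 30.
Step 3: lead(3x³ − 9x² + 31x − 30) ÷ lead(D) = 3x³ ÷ −x² = −3x. Subtract (−3x)·D = 3x³ − 3x² + 18x. Remainder: −6x² + 13x − 30.
Step 4: lead(−6x² + 13x − 30) ÷ lead(D) = −6x² ÷ −x² = 6. Subtract (6)·D = −6x² + 6x − 36. Remainder: 7x + 6.

R = [7, 6]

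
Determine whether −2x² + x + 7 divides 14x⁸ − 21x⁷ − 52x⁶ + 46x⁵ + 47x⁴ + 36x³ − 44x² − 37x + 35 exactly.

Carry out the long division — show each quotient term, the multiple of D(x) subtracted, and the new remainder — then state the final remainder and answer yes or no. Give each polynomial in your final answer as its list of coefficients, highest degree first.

Step 1: lead(14x⁸ − 21x⁷ − 52x⁶ + 46x⁵ + 47x⁴ + 36x³ − 44x² − 37x + 35) ÷ lead(D) = 14x⁸ ÷ −2x² = −7x⁶. Subtract (−7x⁶)·D = 14x⁸ − 7x⁷ − 49x⁶. Remainder: −14x⁷ − 3x⁶ + 46x⁵ + 47x⁴ + 36x³ − 44x² − 37x + 35.
Step 2: lead(−14x⁷ − 3x⁶ + 46x⁵ + 47x⁴ + 36x³ − 44x² − 37x + 35) ÷ lead(D) = −14x⁷ ÷ −2x² = 7x⁵. Subtract (7x⁵)·D = −14x⁷ + 7x⁶ + 49x⁵. Remainder: −10x⁶ − 3x⁵ + 47x⁴ + 36x³ − 44x² − 37x + 35.
Step 3: lead(−10x⁶ − 3x⁵ + 47x⁴ + 36x³ − 44x² − 37x + 35) ÷ lead(D) = −10x⁶ ÷ −2x² = 5x⁴. Subtract (5x⁴)·D = −10x⁶ + 5x⁵ + 35x⁴. Remainder: −8x⁵ + 12x⁴ + 36x³ − 44x² − 37x + 35.
Step 4: lead(−8x⁵ + 12x⁴ + 36x³ − 44x² − 37x + 35) ÷ lead(D) = −8x⁵ ÷ −2x² = 4x³. Subtract (4x³)·D = −8x⁵ + 4x⁴ + 28x³. Remainder: 8x⁴ + 8x³ − 44x² − 37x + 35.
Step 5: lead(8x⁴ + 8x³ − 44x² − 37x + 35) ÷ lead(D) = 8x⁴ ÷ −2x² = −4x². Subtract (−4x²)·D = 8x⁴ − 4x³ − 28x². Remainder: 12x³ − 16x² − 37x + 35.
Step 6: lead(12x³ − 16x² − 37x + 35) ÷ lead(D) = 12x³ ÷ −2x² = −6x. Subtract (−6x)·D = 12x³ − 6x² − 42x. Remainder: −10x² + 5x + 35.
Step 7: lead(−10x² + 5x + 35) ÷ lead(D) = −10x² ÷ −2x² = 5. Subtract (5)·D = −10x² + 5x + 35. Remainder: 0.

R = [0], so D(x) is a factor of P(x). yes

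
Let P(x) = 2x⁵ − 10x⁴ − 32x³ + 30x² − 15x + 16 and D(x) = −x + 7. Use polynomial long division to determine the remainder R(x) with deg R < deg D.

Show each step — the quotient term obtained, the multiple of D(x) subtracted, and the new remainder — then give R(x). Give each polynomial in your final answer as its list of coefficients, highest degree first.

Step 1: lead(2x⁵ − 10x⁴ − 32x³ + 30x² − 15x + 16) ÷ lead(D) = 2x⁵ ÷ −x = −2x⁴. Subtract (−2x⁴)·D = 2x⁵ − 14x⁴. Remainder: 4x⁴ − 32x³ + 30x² − 15x + 16.
Step 2: lead(4x⁴ − 32x³ + 30x² − 15x + 16) ÷ lead(D) = 4x⁴ ÷ −x = −4x³. Subtract (−4x³)·D = 4x⁴ − 28x³. Remainder: −4x³ + 30x² − 15x + 16.
Step 3: lead(−4x³ + 30x² − 15x + 16) ÷ lead(D) = −4x³ ÷ −x = 4x². Subtract (4x²)·D = −4x³ + 28x². Remainder: 2x² − 15x + 16.
Step 4: lead(2x² − 15x + 16) ÷ lead(D) = 2x² ÷ −x = −2x. Subtract (−2x)·D = 2x² − 14x. Remainder: −x + 16.
Step 5: lead(−x + 16) ÷ lead(D) = −x ÷ −x = 1. Subtract (1)·D = −x + 7. Remainder: 9.

R = [9]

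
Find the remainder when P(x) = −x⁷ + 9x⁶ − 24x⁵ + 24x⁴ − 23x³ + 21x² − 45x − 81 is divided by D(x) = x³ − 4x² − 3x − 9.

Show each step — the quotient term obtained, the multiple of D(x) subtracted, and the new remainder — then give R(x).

Step 1: lead(−x⁷ + 9x⁶ − 24x⁵ + 24x⁴ − 23x³ + 21x² − 45x − 81) ÷ lead(D) = −x⁷ ÷ x³ = −x⁴. Subtract (−x⁴)·D = −x⁷ + 4x⁶ + 3x⁵ + 9x⁴. Remainder: 5x⁶ − 27x⁵ + 15x⁴ − 23x³ + 21x² − 45x − 81.
Step 2: lead(5x⁶ − 27x⁵ + 15x⁴ − 23x³ + 21x² − 45x − 81) ÷ lead(D) = 5x⁶ ÷ x³ = 5x³. Subtract (5x³)·D = 5x⁶ − 20x⁵ − 15x⁴ − 45x³. Remainder: −7x⁵ + 30x⁴ + 22x³ + 21x² − 45x − 81.
Step 3: lead(−7x⁵ + 30x⁴ + 22x³ + 21x² − 45x − 81) ÷ lead(D) = −7x⁵ ÷ x³ = −7x². Subtract (−7x²)·D = −7x⁵ + 28x⁴ + 21x³ + 63x². Remainder: 2x⁴ + x³ − 42x² − 45x − 81.
Step 4: lead(2x⁴ + x³ − 42x² − 45x − 81) ÷ lead(D) = 2x⁴ ÷ x³ = 2x. Subtract (2x)·D = 2x⁴ − 8x³ − 6x² − 18x. Remainder: 9x³ − 36x² − 27x − 81.
Step 5: lead(9x³ − 36x² − 27x − 81) ÷ lead(D) = 9x³ ÷ x³ = 9. Subtract (9)·D = 9x³ − 36x² − 27x − 81. Remainder: 0.

R(x) = 0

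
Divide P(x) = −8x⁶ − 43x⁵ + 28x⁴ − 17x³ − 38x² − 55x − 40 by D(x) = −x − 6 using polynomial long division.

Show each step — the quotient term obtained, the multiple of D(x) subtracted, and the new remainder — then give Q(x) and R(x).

Q(x) = 8x⁵ − 5x⁴ + 2x³ + 5x² + 8x + 7; R(x) = 2

Step 1: lead(−8x⁶ − 43x⁵ + 28x⁴ − 17x³ − 38x² − 55x − 40) ÷ lead(D) = −8x⁶ ÷ −x = 8x⁵. Subtract (8x⁵)·D = −8x⁶ − 48x⁵. Remainder: 5x⁵ + 28x⁴ − 17x³ − 38x² − 55x − 40.
Step 2: lead(5x⁵ + 28x⁴ − 17x³ − 38x² − 55x − 40) ÷ lead(D) = 5x⁵ ÷ −x = −5x⁴. Subtract (−5x⁴)·D = 5x⁵ + 30x⁴. Remainder: −2x⁴ − 17x³ − 38x² − 55x − 40.
Step 3: lead(−2x⁴ − 17x³ − 38x² − 55x − 40) ÷ lead(D) = −2x⁴ ÷ −x = 2x³. Subtract (2x³)·D = −2x⁴ − 12x³. Remainder: −5x³ − 38x² − 55x − 40.
Step 4: lead(−5x³ − 38x² − 55x − 40) ÷ lead(D) = −5x³ ÷ −x = 5x². Subtract (5x²)·D = −5x³ − 30x². Remainder: −8x² − 55x − 40.
Step 5: lead(−8x² − 55x − 40) ÷ lead(D) = −8x² ÷ −x = 8x. Subtract (8x)·D = −8x² − 48x. Remainder: −7x − 40.
Step 6: lead(−7x − 40) ÷ lead(D) = −7x ÷ −x = 7. Subtract (7)·D = −7x − 42. Remainder: 2.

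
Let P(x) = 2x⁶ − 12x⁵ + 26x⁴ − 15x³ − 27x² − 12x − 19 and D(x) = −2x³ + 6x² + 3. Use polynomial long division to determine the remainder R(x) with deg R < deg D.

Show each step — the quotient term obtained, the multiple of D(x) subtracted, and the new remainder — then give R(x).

R(x) = −1

Step 1: lead(2x⁶ − 12x⁵ + 26x⁴ − 15x³ − 27x² − 12x − 19) ÷ lead(D) = 2x⁶ ÷ −2x³ = −x³. Subtract (−x³)·D = 2x⁶ − 6x⁵ − 3x³. Remainder: −6x⁵ + 26x⁴ − 12x³ − 27x² − 12x − 19.
Step 2: lead(−6x⁵ + 26x⁴ − 12x³ − 27x² − 12x − 19) ÷ lead(D) = −6x⁵ ÷ −2x³ = 3x². Subtract (3x²)·D = −6x⁵ + 18x⁴ + 9x². Remainder: 8x⁴ − 12x³ − 36x² − 12x − 19.
Step 3: lead(8x⁴ − 12x³ − 36x² − 12x − 19) ÷ lead(D) = 8x⁴ ÷ −2x³ = −4x. Subtract (−4x)·D = 8x⁴ − 24x³ − 12x. Remainder: 12x³ − 36x² − 19.
Step 4: lead(12x³ − 36x² − 19) ÷ lead(D) = 12x³ ÷ −2x³ = −6. Subtract (−6)·D = 12x³ − 36x² − 18. Remainder: −1.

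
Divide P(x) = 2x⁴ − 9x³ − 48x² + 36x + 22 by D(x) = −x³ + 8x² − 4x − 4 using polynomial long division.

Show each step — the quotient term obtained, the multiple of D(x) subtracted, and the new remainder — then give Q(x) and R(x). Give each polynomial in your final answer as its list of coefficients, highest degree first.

Q = [-2, -7]; R = [-6]

Step 1: lead(2x⁴ − 9x³ − 48x² + 36x + 22) ÷ lead(D) = 2x⁴ ÷ −x³ = −2x. Subtract (−2x)·D = 2x⁴ − 16x³ + 8x² + 8x. Remainder: 7x³ − 56x² + 28x + 22.
Step 2: lead(7x³ − 56x² + 28x + 22) ÷ lead(D) = 7x³ ÷ −x³ = −7. Subtract (−7)·D = 7x³ − 56x² + 28x + 28. Remainder: −6.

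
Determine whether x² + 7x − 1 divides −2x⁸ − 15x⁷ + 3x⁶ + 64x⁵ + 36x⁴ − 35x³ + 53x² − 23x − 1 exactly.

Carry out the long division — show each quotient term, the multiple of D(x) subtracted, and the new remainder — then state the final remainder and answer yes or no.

Step 1: lead(−2x⁸ − 15x⁷ + 3x⁶ + 64x⁵ + 36x⁴ − 35x³ + 53x² − 23x − 1) ÷ lead(D) = −2x⁸ ÷ x² = −2x⁶. Subtract (−2x⁶)·D = −2x⁸ − 14x⁷ + 2x⁶. Remainder: −x⁷ + x⁶ + 64x⁵ + 36x⁴ − 35x³ + 53x² − 23x − 1.
Step 2: lead(−x⁷ + x⁶ + 64x⁵ + 36x⁴ − 35x³ + 53x² − 23x − 1) ÷ lead(D) = −x⁷ ÷ x² = −x⁵. Subtract (−x⁵)·D = −x⁷ − 7x⁶ + x⁵. Remainder: 8x⁶ + 63x⁵ + 36x⁴ − 35x³ + 53x² − 23x − 1.
Step 3: lead(8x⁶ + 63x⁵ + 36x⁴ − 35x³ + 53x² − 23x − 1) ÷ lead(D) = 8x⁶ ÷ x² = 8x⁴. Subtract (8x⁴)·D = 8x⁶ + 56x⁵ − 8x⁴. Remainder: 7x⁵ + 44x⁴ − 35x³ + 53x² − 23x − 1.
Step 4: lead(7x⁵ + 44x⁴ − 35x³ + 53x² − 23x − 1) ÷ lead(D) = 7x⁵ ÷ x² = 7x³. Subtract (7x³)·D = 7x⁵ + 49x⁴ − 7x³. Remainder: −5x⁴ − 28x³ + 53x² − 23x − 1.
Step 5: lead(−5x⁴ − 28x³ + 53x² − 23x − 1) ÷ lead(D) = −5x⁴ ÷ x² = −5x². Subtract (−5x²)·D = −5x⁴ − 35x³ + 5x². Remainder: 7x³ + 48x² − 23x − 1.
Step 6: lead(7x³ + 48x² − 23x − 1) ÷ lead(D) = 7x³ ÷ x² = 7x. Subtract (7x)·D = 7x³ + 49x² − 7x. Remainder: −x² − 16x − 1.
Step 7: lead(−x² − 16x − 1) ÷ lead(D) = −x² ÷ x² = −1. Subtract (−1)·D = −x² − 7x + 1. Remainder: −9x − 2.

R(x) = −9x − 2, so D(x) is not a factor of P(x). no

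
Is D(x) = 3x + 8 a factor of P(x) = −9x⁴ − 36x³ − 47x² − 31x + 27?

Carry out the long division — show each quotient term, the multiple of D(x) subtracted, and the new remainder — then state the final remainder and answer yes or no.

R(x) = 3, so D(x) is not a factor of P(x). no

Step 1: lead(−9x⁴ − 36x³ − 47x² − 31x + 27) ÷ lead(D) = −9x⁴ ÷ 3x = −3x³. Subtract (−3x³)·D = −9x⁴ − 24x³. Remainder: −12x³ − 47x² − 31x + 27.
Step 2: lead(−12x³ − 47x² − 31x + 27) ÷ lead(D) = −12x³ ÷ 3x = −4x². Subtract (−4x²)·D = −12x³ − 32x². Remainder: −15x² − 31x + 27.
Step 3: lead(−15x² − 31x + 27) ÷ lead(D) = −15x² ÷ 3x = −5x. Subtract (−5x)·D = −15x² − 40x. Remainder: 9x + 27.
Step 4: lead(9x + 27) ÷ lead(D) = 9x ÷ 3x = 3. Subtract (3)·D = 9x + 24. Remainder: 3.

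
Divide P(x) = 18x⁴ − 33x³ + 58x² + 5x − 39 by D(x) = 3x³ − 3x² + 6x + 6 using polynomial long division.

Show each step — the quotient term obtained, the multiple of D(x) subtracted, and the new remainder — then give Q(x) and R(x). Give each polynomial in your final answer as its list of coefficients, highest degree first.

Step 1: lead(18x⁴ − 33x³ + 58x² + 5x − 39) ÷ lead(D) = 18x⁴ ÷ 3x³ = 6x. Subtract (6x)·D = 18x⁴ − 18x³ + 36x² + 36x. Remainder: −15x³ + 22x² − 31x − 39.
Step 2: lead(−15x³ + 22x² − 31x − 39) ÷ lead(D) = −15x³ ÷ 3x³ = −5. Subtract (−5)·D = −15x³ + 15x² − 30x − 30. Remainder: 7x² − x − 9.

Q = [6, -5]; R = [7, -1, -9]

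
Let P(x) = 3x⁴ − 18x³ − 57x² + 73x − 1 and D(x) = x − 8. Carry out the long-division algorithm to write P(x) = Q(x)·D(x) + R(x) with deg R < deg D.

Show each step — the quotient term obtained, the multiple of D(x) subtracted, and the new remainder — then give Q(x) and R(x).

Q(x) = 3x³ + 6x² − 9x + 1; R(x) = 7

Step 1: lead(3x⁴ − 18x³ − 57x² + 73x − 1) ÷ lead(D) = 3x⁴ ÷ x = 3x³. Subtract (3x³)·D = 3x⁴ − 24x³. Remainder: 6x³ − 57x² + 73x − 1.
Step 2: lead(6x³ − 57x² + 73x − 1) ÷ lead(D) = 6x³ ÷ x = 6x². Subtract (6x²)·D = 6x³ − 48x². Remainder: −9x² + 73x − 1.
Step 3: lead(−9x² + 73x − 1) ÷ lead(D) = −9x² ÷ x = −9x. Subtract (−9x)·D = −9x² + 72x. Remainder: x − 1.
Step 4: lead(x − 1) ÷ lead(D) = x ÷ x = 1. Subtract (1)·D = x − 8. Remainder: 7.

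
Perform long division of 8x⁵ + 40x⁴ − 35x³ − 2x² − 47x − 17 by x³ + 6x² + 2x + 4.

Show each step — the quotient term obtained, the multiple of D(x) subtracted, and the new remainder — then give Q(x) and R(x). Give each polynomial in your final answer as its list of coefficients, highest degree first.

Step 1: lead(8x⁵ + 40x⁴ − 35x³ − 2x² − 47x − 17) ÷ lead(D) = 8x⁵ ÷ x³ = 8x². Subtract (8x²)·D = 8x⁵ + 48x⁴ + 16x³ + 32x². Remainder: −8x⁴ − 51x³ − 34x² − 47x − 17.
Step 2: lead(−8x⁴ − 51x³ − 34x² − 47x − 17) ÷ lead(D) = −8x⁴ ÷ x³ = −8x. Subtract (−8x)·D = −8x⁴ − 48x³ − 16x² − 32x. Remainder: −3x³ − 18x² − 15x − 17.
Step 3: lead(−3x³ − 18x² − 15x − 17) ÷ lead(D) = −3x³ ÷ x³ = −3. Subtract (−3)·D = −3x³ − 18x² − 6x − 12. Remainder: −9x − 5.

Q = [8, -8, -3]; R = [-9, -5]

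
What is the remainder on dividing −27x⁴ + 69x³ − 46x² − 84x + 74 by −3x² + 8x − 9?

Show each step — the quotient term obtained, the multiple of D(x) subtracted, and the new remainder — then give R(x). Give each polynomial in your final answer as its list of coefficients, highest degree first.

R = [-3, -7]

Step 1: lead(−27x⁴ + 69x³ − 46x² − 84x + 74) ÷ lead(D) = −27x⁴ ÷ −3x² = 9x². Subtract (9x²)·D = −27x⁴ + 72x³ − 81x². Remainder: −3x³ + 35x² − 84x + 74.
Step 2: lead(−3x³ + 35x² − 84x + 74) ÷ lead(D) = −3x³ ÷ −3x² = x. Subtract (x)·D = −3x³ + 8x² − 9x. Remainder: 27x² − 75x + 74.
Step 3: lead(27x² − 75x + 74) ÷ lead(D) = 27x² ÷ −3x² = −9. Subtract (−9)·D = 27x² − 72x + 81. Remainder: −3x − 7.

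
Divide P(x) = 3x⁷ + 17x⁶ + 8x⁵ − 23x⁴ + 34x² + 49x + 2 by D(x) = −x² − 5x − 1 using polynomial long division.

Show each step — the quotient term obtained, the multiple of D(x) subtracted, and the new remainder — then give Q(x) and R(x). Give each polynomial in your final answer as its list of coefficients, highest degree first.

Step 1: lead(3x⁷ + 17x⁶ + 8x⁵ − 23x⁴ + 34x² + 49x + 2) ÷ lead(D) = 3x⁷ ÷ −x² = −3x⁵. Subtract (−3x⁵)·D = 3x⁷ + 15x⁶ + 3x⁵. Remainder: 2x⁶ + 5x⁵ − 23x⁴ + 34x² + 49x + 2.
Step 2: lead(2x⁶ + 5x⁵ − 23x⁴ + 34x² + 49x + 2) ÷ lead(D) = 2x⁶ ÷ −x² = −2x⁴. Subtract (−2x⁴)·D = 2x⁶ + 10x⁵ + 2x⁴. Remainder: −5x⁵ − 25x⁴ + 34x² + 49x + 2.
Step 3: lead(−5x⁵ − 25x⁴ + 34x² + 49x + 2) ÷ lead(D) = −5x⁵ ÷ −x² = 5x³. Subtract (5x³)·D = −5x⁵ − 25x⁴ − 5x³. Remainder: 5x³ + 34x² + 49x + 2.
Step 4: lead(5x³ + 34x² + 49x + 2) ÷ lead(D) = 5x³ ÷ −x² = −5x. Subtract (−5x)·D = 5x³ + 25x² + 5x. Remainder: 9x² + 44x + 2.
Step 5: lead(9x² + 44x + 2) ÷ lead(D) = 9x² ÷ −x² = −9. Subtract (−9)·D = 9x² + 45x + 9. Remainder: −x − 7.

Q = [-3, -2, 5, 0, -5, -9]; R = [-1, -7]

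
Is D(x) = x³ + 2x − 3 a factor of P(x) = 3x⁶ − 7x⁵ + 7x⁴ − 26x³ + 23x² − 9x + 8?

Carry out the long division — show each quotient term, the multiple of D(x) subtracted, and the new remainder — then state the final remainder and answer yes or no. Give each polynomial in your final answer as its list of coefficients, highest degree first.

Step 1: lead(3x⁶ − 7x⁵ + 7x⁴ − 26x³ + 23x² − 9x + 8) ÷ lead(D) = 3x⁶ ÷ x³ = 3x³. Subtract (3x³)·D = 3x⁶ + 6x⁴ − 9x³. Remainder: −7x⁵ + x⁴ − 17x³ + 23x² − 9x + 8.
Step 2: lead(−7x⁵ + x⁴ − 17x³ + 23x² − 9x + 8) ÷ lead(D) = −7x⁵ ÷ x³ = −7x². Subtract (−7x²)·D = −7x⁵ − 14x³ + 21x². Remainder: x⁴ − 3x³ + 2x² − 9x + 8.
Step 3: lead(x⁴ − 3x³ + 2x² − 9x + 8) ÷ lead(D) = x⁴ ÷ x³ = x. Subtract (x)·D = x⁴ + 2x² − 3x. Remainder: −3x³ − 6x + 8.
Step 4: lead(−3x³ − 6x + 8) ÷ lead(D) = −3x³ ÷ x³ = −3. Subtract (−3)·D = −3x³ − 6x + 9. Remainder: −1.

R = [-1], so D(x) is not a factor of P(x). no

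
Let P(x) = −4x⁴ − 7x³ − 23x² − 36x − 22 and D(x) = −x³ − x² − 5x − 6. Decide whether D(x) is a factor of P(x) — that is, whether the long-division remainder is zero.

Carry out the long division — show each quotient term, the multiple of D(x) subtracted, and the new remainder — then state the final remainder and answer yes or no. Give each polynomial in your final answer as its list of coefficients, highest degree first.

R = [3, -4], so D(x) is not a factor of P(x). no

Step 1: lead(−4x⁴ − 7x³ − 23x² − 36x − 22) ÷ lead(D) = −4x⁴ ÷ −x³ = 4x. Subtract (4x)·D = −4x⁴ − 4x³ − 20x² − 24x. Remainder: −3x³ − 3x² − 12x − 22.
Step 2: lead(−3x³ − 3x² − 12x − 22) ÷ lead(D) = −3x³ ÷ −x³ = 3. Subtract (3)·D = −3x³ − 3x² − 15x − 18. Remainder: 3x − 4.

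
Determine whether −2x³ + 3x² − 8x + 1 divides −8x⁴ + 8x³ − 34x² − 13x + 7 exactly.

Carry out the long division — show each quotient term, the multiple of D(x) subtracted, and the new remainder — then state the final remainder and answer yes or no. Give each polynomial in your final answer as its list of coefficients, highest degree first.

Step 1: lead(−8x⁴ + 8x³ − 34x² − 13x + 7) ÷ lead(D) = −8x⁴ ÷ −2x³ = 4x. Subtract (4x)·D = −8x⁴ + 12x³ − 32x² + 4x. Remainder: −4x³ − 2x² − 17x + 7.
Step 2: lead(−4x³ − 2x² − 17x + 7) ÷ lead(D) = −4x³ ÷ −2x³ = 2. Subtract (2)·D = −4x³ + 6x² − 16x + 2. Remainder: −8x² − x + 5.

R = [-8, -1, 5], so D(x) is not a factor of P(x). no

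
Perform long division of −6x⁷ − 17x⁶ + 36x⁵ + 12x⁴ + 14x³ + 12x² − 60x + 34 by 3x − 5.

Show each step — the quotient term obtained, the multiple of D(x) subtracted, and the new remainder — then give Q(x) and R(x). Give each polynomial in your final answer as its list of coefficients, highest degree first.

Q = [-2, -9, -3, -1, 3, 9, -5]; R = [9]

Step 1: lead(−6x⁷ − 17x⁶ + 36x⁵ + 12x⁴ + 14x³ + 12x² − 60x + 34) ÷ lead(D) = −6x⁷ ÷ 3x = −2x⁶. Subtract (−2x⁶)·D = −6x⁷ + 10x⁶. Remainder: −27x⁶ + 36x⁵ + 12x⁴ + 14x³ + 12x² − 60x + 34.
Step 2: lead(−27x⁶ + 36x⁵ + 12x⁴ + 14x³ + 12x² − 60x + 34) ÷ lead(D) = −27x⁶ ÷ 3x = −9x⁵. Subtract (−9x⁵)·D = −27x⁶ + 45x⁵. Remainder: −9x⁵ + 12x⁴ + 14x³ + 12x² − 60x + 34.
Step 3: lead(−9x⁵ + 12x⁴ + 14x³ + 12x² − 60x + 34) ÷ lead(D) = −9x⁵ ÷ 3x = −3x⁴. Subtract (−3x⁴)·D = −9x⁵ + 15x⁴. Remainder: −3x⁴ + 14x³ + 12x² − 60x + 34.
Step 4: lead(−3x⁴ + 14x³ + 12x² − 60x + 34) ÷ lead(D) = −3x⁴ ÷ 3x = −x³. Subtract (−x³)·D = −3x⁴ + 5x³. Remainder: 9x³ + 12x² − 60x + 34.
Step 5: lead(9x³ + 12x² − 60x + 34) ÷ lead(D) = 9x³ ÷ 3x = 3x². Subtract (3x²)·D = 9x³ − 15x². Remainder: 27x² − 60x + 34.
Step 6: lead(27x² − 60x + 34) ÷ lead(D) = 27x² ÷ 3x = 9x. Subtract (9x)·D = 27x² − 45x. Remainder: −15x + 34.
Step 7: lead(−15x + 34) ÷ lead(D) = −15x ÷ 3x = −5. Subtract (−5)·D = −15x + 25. Remainder: 9.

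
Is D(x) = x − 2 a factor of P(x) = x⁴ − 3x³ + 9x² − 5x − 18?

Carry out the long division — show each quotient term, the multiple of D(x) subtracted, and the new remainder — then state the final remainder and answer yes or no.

Step 1: lead(x⁴ − 3x³ + 9x² − 5x − 18) ÷ lead(D) = x⁴ ÷ x = x³. Subtract (x³)·D = x⁴ − 2x³. Remainder: −x³ + 9x² − 5x − 18.
Step 2: lead(−x³ + 9x² − 5x − 18) ÷ lead(D) = −x³ ÷ x = −x². Subtract (−x²)·D = −x³ + 2x². Remainder: 7x² − 5x − 18.
Step 3: lead(7x² − 5x − 18) ÷ lead(D) = 7x² ÷ x = 7x. Subtract (7x)·D = 7x² − 14x. Remainder: 9x − 18.
Step 4: lead(9x − 18) ÷ lead(D) = 9x ÷ x = 9. Subtract (9)·D = 9x − 18. Remainder: 0.

R(x) = 0, so D(x) is a factor of P(x). yes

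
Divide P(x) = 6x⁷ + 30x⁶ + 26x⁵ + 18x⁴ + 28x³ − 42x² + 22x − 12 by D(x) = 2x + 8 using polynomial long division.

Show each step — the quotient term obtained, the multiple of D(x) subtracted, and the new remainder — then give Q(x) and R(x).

Step 1: lead(6x⁷ + 30x⁶ + 26x⁵ + 18x⁴ + 28x³ − 42x² + 22x − 12) ÷ lead(D) = 6x⁷ ÷ 2x = 3x⁶. Subtract (3x⁶)·D = 6x⁷ + 24x⁶. Remainder: 6x⁶ + 26x⁵ + 18x⁴ + 28x³ − 42x² + 22x − 12.
Step 2: lead(6x⁶ + 26x⁵ + 18x⁴ + 28x³ − 42x² + 22x − 12) ÷ lead(D) = 6x⁶ ÷ 2x = 3x⁵. Subtract (3x⁵)·D = 6x⁶ + 24x⁵. Remainder: 2x⁵ + 18x⁴ + 28x³ − 42x² + 22x − 12.
Step 3: lead(2x⁵ + 18x⁴ + 28x³ − 42x² + 22x − 12) ÷ lead(D) = 2x⁵ ÷ 2x = x⁴. Subtract (x⁴)·D = 2x⁵ + 8x⁴. Remainder: 10x⁴ + 28x³ − 42x² + 22x − 12.
Step 4: lead(10x⁴ + 28x³ − 42x² + 22x − 12) ÷ lead(D) = 10x⁴ ÷ 2x = 5x³. Subtract (5x³)·D = 10x⁴ + 40x³. Remainder: −12x³ − 42x² + 22x − 12.
Step 5: lead(−12x³ − 42x² + 22x − 12) ÷ lead(D) = −12x³ ÷ 2x = −6x². Subtract (−6x²)·D = −12x³ − 48x². Remainder: 6x² + 22x − 12.
Step 6: lead(6x² + 22x − 12) ÷ lead(D) = 6x² ÷ 2x = 3x. Subtract (3x)·D = 6x² + 24x. Remainder: −2x − 12.
Step 7: lead(−2x − 12) ÷ lead(D) = −2x ÷ 2x = −1. Subtract (−1)·D = −2x − 8. Remainder: −4.

Q(x) = 3x⁶ + 3x⁵ + x⁴ + 5x³ − 6x² + 3x − 1; R(x) = −4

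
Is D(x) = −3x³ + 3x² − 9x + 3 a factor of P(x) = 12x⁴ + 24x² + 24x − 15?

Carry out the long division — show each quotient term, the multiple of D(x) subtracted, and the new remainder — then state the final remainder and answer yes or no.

R(x) = −3, so D(x) is not a factor of P(x). no

Step 1: lead(12x⁴ + 24x² + 24x − 15) ÷ lead(D) = 12x⁴ ÷ −3x³ = −4x. Subtract (−4x)·D = 12x⁴ − 12x³ + 36x² − 12x. Remainder: 12x³ − 12x² + 36x − 15.
Step 2: lead(12x³ − 12x² + 36x − 15) ÷ lead(D) = 12x³ ÷ −3x³ = −4. Subtract (−4)·D = 12x³ − 12x² + 36x − 12. Remainder: −3.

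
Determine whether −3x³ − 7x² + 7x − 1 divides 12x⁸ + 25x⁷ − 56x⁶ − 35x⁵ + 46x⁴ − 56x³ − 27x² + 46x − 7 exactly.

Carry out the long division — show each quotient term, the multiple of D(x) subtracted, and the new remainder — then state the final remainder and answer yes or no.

Step 1: lead(12x⁸ + 25x⁷ − 56x⁶ − 35x⁵ + 46x⁴ − 56x³ − 27x² + 46x − 7) ÷ lead(D) = 12x⁸ ÷ −3x³ = −4x⁵. Subtract (−4x⁵)·D = 12x⁸ + 28x⁷ − 28x⁶ + 4x⁵. Remainder: −3x⁷ − 28x⁶ − 39x⁵ + 46x⁴ − 56x³ − 27x² + 46x − 7.
Step 2: lead(−3x⁷ − 28x⁶ − 39x⁵ + 46x⁴ − 56x³ − 27x² + 46x − 7) ÷ lead(D) = −3x⁷ ÷ −3x³ = x⁴. Subtract (x⁴)·D = −3x⁷ − 7x⁶ + 7x⁵ − x⁴. Remainder: −21x⁶ − 46x⁵ + 47x⁴ − 56x³ − 27x² + 46x − 7.
Step 3: lead(−21x⁶ − 46x⁵ + 47x⁴ − 56x³ − 27x² + 46x − 7) ÷ lead(D) = −21x⁶ ÷ −3x³ = 7x³. Subtract (7x³)·D = −21x⁶ − 49x⁵ + 49x⁴ − 7x³. Remainder: 3x⁵ − 2x⁴ − 49x³ − 27x² + 46x − 7.
Step 4: lead(3x⁵ − 2x⁴ − 49x³ − 27x² + 46x − 7) ÷ lead(D) = 3x⁵ ÷ −3x³ = −x². Subtract (−x²)·D = 3x⁵ + 7x⁴ − 7x³ + x². Remainder: −9x⁴ − 42x³ − 28x² + 46x − 7.
Step 5: lead(−9x⁴ − 42x³ − 28x² + 46x − 7) ÷ lead(D) = −9x⁴ ÷ −3x³ = 3x. Subtract (3x)·D = −9x⁴ − 21x³ + 21x² − 3x. Remainder: −21x³ − 49x² + 49x − 7.
Step 6: lead(−21x³ − 49x² + 49x − 7) ÷ lead(D) = −21x³ ÷ −3x³ = 7. Subtract (7)·D = −21x³ − 49x² + 49x − 7. Remainder: 0.

R(x) = 0, so D(x) is a factor of P(x). yes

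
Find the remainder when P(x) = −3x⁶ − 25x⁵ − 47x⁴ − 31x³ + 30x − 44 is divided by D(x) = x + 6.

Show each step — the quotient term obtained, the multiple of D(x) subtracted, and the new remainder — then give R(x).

Step 1: lead(−3x⁶ − 25x⁵ − 47x⁴ − 31x³ + 30x − 44) ÷ lead(D) = −3x⁶ ÷ x = −3x⁵. Subtract (−3x⁵)·D = −3x⁶ − 18x⁵. Remainder: −7x⁵ − 47x⁴ − 31x³ + 30x − 44.
Step 2: lead(−7x⁵ − 47x⁴ − 31x³ + 30x − 44) ÷ lead(D) = −7x⁵ ÷ x = −7x⁴. Subtract (−7x⁴)·D = −7x⁵ − 42x⁴. Remainder: −5x⁴ − 31x³ + 30x − 44.
Step 3: lead(−5x⁴ − 31x³ + 30x − 44) ÷ lead(D) = −5x⁴ ÷ x = −5x³. Subtract (−5x³)·D = −5x⁴ − 30x³. Remainder: −x³ + 30x − 44.
Step 4: lead(−x³ + 30x − 44) ÷ lead(D) = −x³ ÷ x = −x². Subtract (−x²)·D = −x³ − 6x². Remainder: 6x² + 30x − 44.
Step 5: lead(6x² + 30x − 44) ÷ lead(D) = 6x² ÷ x = 6x. Subtract (6x)·D = 6x² + 36x. Remainder: −6x − 44.
Step 6: lead(−6x − 44) ÷ lead(D) = −6x ÷ x = −6. Subtract (−6)·D = −6x − 36. Remainder: −8.

R(x) = −8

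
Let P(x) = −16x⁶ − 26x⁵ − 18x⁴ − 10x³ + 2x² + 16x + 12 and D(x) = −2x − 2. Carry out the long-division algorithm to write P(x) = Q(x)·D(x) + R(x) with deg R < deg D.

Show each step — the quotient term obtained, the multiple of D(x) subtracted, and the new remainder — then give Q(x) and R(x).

Q(x) = 8x⁵ + 5x⁴ + 4x³ + x² − 2x − 6; R(x) = 0

Step 1: lead(−16x⁶ − 26x⁵ − 18x⁴ − 10x³ + 2x² + 16x + 12) ÷ lead(D) = −16x⁶ ÷ −2x = 8x⁵. Subtract (8x⁵)·D = −16x⁶ − 16x⁵. Remainder: −10x⁵ − 18x⁴ − 10x³ + 2x² + 16x + 12.
Step 2: lead(−10x⁵ − 18x⁴ − 10x³ + 2x² + 16x + 12) ÷ lead(D) = −10x⁵ ÷ −2x = 5x⁴. Subtract (5x⁴)·D = −10x⁵ − 10x⁴. Remainder: −8x⁴ − 10x³ + 2x² + 16x + 12.
Step 3: lead(−8x⁴ − 10x³ + 2x² + 16x + 12) ÷ lead(D) = −8x⁴ ÷ −2x = 4x³. Subtract (4x³)·D = −8x⁴ − 8x³. Remainder: −2x³ + 2x² + 16x + 12.
Step 4: lead(−2x³ + 2x² + 16x + 12) ÷ lead(D) = −2x³ ÷ −2x = x². Subtract (x²)·D = −2x³ − 2x². Remainder: 4x² + 16x + 12.
Step 5: lead(4x² + 16x + 12) ÷ lead(D) = 4x² ÷ −2x = −2x. Subtract (−2x)·D = 4x² + 4x. Remainder: 12x + 12.
Step 6: lead(12x + 12) ÷ lead(D) = 12x ÷ −2x = −6. Subtract (−6)·D = 12x + 12. Remainder: 0.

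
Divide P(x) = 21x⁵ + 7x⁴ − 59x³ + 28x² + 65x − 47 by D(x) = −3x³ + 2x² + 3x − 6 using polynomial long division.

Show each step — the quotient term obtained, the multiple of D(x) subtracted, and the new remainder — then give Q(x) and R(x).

Q(x) = −7x² − 7x + 8; R(x) = −9x² − x + 1

Step 1: lead(21x⁵ + 7x⁴ − 59x³ + 28x² + 65x − 47) ÷ lead(D) = 21x⁵ ÷ −3x³ = −7x². Subtract (−7x²)·D = 21x⁵ − 14x⁴ − 21x³ + 42x². Remainder: 21x⁴ − 38x³ − 14x² + 65x − 47.
Step 2: lead(21x⁴ − 38x³ − 14x² + 65x − 47) ÷ lead(D) = 21x⁴ ÷ −3x³ = −7x. Subtract (−7x)·D = 21x⁴ − 14x³ − 21x² + 42x. Remainder: −24x³ + 7x² + 23x − 47.
Step 3: lead(−24x³ + 7x² + 23x − 47) ÷ lead(D) = −24x³ ÷ −3x³ = 8. Subtract (8)·D = −24x³ + 16x² + 24x − 48. Remainder: −9x² − x + 1.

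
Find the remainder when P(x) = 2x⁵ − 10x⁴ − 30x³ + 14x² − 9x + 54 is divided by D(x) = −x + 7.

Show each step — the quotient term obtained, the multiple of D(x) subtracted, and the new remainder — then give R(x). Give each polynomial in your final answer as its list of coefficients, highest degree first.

Step 1: lead(2x⁵ − 10x⁴ − 30x³ + 14x² − 9x + 54) ÷ lead(D) = 2x⁵ ÷ −x = −2x⁴. Subtract (−2x⁴)·D = 2x⁵ − 14x⁴. Remainder: 4x⁴ − 30x³ + 14x² − 9x + 54.
Step 2: lead(4x⁴ − 30x³ + 14x² − 9x + 54) ÷ lead(D) = 4x⁴ ÷ −x = −4x³. Subtract (−4x³)·D = 4x⁴ − 28x³. Remainder: −2x³ + 14x² − 9x + 54.
Step 3: lead(−2x³ + 14x² − 9x + 54) ÷ lead(D) = −2x³ ÷ −x = 2x². Subtract (2x²)·D = −2x³ + 14x². Remainder: −9x + 54.
Step 4: lead(−9x + 54) ÷ lead(D) = −9x ÷ −x = 9. Subtract (9)·D = −9x + 63. Remainder: −9.

R = [-9]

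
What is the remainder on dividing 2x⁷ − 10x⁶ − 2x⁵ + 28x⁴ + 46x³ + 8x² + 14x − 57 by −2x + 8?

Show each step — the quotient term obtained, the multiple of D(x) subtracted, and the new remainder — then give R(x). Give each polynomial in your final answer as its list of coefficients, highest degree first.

Step 1: lead(2x⁷ − 10x⁶ − 2x⁵ + 28x⁴ + 46x³ + 8x² + 14x − 57) ÷ lead(D) = 2x⁷ ÷ −2x = −x⁶. Subtract (−x⁶)·D = 2x⁷ − 8x⁶. Remainder: −2x⁶ − 2x⁵ + 28x⁴ + 46x³ + 8x² + 14x − 57.
Step 2: lead(−2x⁶ − 2x⁵ + 28x⁴ + 46x³ + 8x² + 14x − 57) ÷ lead(D) = −2x⁶ ÷ −2x = x⁵. Subtract (x⁵)·D = −2x⁶ + 8x⁵. Remainder: −10x⁵ + 28x⁴ + 46x³ + 8x² + 14x − 57.
Step 3: lead(−10x⁵ + 28x⁴ + 46x³ + 8x² + 14x − 57) ÷ lead(D) = −10x⁵ ÷ −2x = 5x⁴. Subtract (5x⁴)·D = −10x⁵ + 40x⁴. Remainder: −12x⁴ + 46x³ + 8x² + 14x − 57.
Step 4: lead(−12x⁴ + 46x³ + 8x² + 14x − 57) ÷ lead(D) = −12x⁴ ÷ −2x = 6x³. Subtract (6x³)·D = −12x⁴ + 48x³. Remainder: −2x³ + 8x² + 14x − 57.
Step 5: lead(−2x³ + 8x² + 14x − 57) ÷ lead(D) = −2x³ ÷ −2x = x². Subtract (x²)·D = −2x³ + 8x². Remainder: 14x − 57.
Step 6: lead(14x − 57) ÷ lead(D) = 14x ÷ −2x = −7. Subtract (−7)·D = 14x − 56. Remainder: −1.

R = [-1]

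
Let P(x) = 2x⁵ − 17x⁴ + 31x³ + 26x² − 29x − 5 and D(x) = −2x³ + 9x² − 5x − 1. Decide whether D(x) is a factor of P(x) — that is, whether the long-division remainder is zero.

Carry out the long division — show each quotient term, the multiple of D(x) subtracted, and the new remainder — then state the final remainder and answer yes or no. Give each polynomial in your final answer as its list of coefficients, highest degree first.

R = [0], so D(x) is a factor of P(x). yes

Step 1: lead(2x⁵ − 17x⁴ + 31x³ + 26x² − 29x − 5) ÷ lead(D) = 2x⁵ ÷ −2x³ = −x². Subtract (−x²)·D = 2x⁵ − 9x⁴ + 5x³ + x². Remainder: −8x⁴ + 26x³ + 25x² − 29x − 5.
Step 2: lead(−8x⁴ + 26x³ + 25x² − 29x − 5) ÷ lead(D) = −8x⁴ ÷ −2x³ = 4x. Subtract (4x)·D = −8x⁴ + 36x³ − 20x² − 4x. Remainder: −10x³ + 45x² − 25x − 5.
Step 3: lead(−10x³ + 45x² − 25x − 5) ÷ lead(D) = −10x³ ÷ −2x³ = 5. Subtract (5)·D = −10x³ + 45x² − 25x − 5. Remainder: 0.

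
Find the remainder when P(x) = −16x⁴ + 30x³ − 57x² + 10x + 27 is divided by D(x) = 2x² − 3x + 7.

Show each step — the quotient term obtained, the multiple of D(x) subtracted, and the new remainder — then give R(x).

R(x) = x − 1

Step 1: lead(−16x⁴ + 30x³ − 57x² + 10x + 27) ÷ lead(D) = −16x⁴ ÷ 2x² = −8x². Subtract (−8x²)·D = −16x⁴ + 24x³ − 56x². Remainder: 6x³ − x² + 10x + 27.
Step 2: lead(6x³ − x² + 10x + 27) ÷ lead(D) = 6x³ ÷ 2x² = 3x. Subtract (3x)·D = 6x³ − 9x² + 21x. Remainder: 8x² − 11x + 27.
Step 3: lead(8x² − 11x + 27) ÷ lead(D) = 8x² ÷ 2x² = 4. Subtract (4)·D = 8x² − 12x + 28. Remainder: x − 1.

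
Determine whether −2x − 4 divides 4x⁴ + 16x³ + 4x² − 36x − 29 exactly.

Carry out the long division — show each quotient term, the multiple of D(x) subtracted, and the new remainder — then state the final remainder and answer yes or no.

Step 1: lead(4x⁴ + 16x³ + 4x² − 36x − 29) ÷ lead(D) = 4x⁴ ÷ −2x = −2x³. Subtract (−2x³)·D = 4x⁴ + 8x³. Remainder: 8x³ + 4x² − 36x − 29.
Step 2: lead(8x³ + 4x² − 36x − 29) ÷ lead(D) = 8x³ ÷ −2x = −4x². Subtract (−4x²)·D = 8x³ + 16x². Remainder: −12x² − 36x − 29.
Step 3: lead(−12x² − 36x − 29) ÷ lead(D) = −12x² ÷ −2x = 6x. Subtract (6x)·D = −12x² − 24x. Remainder: −12x − 29.
Step 4: lead(−12x − 29) ÷ lead(D) = −12x ÷ −2x = 6. Subtract (6)·D = −12x − 24. Remainder: −5.

R(x) = −5, so D(x) is not a factor of P(x). no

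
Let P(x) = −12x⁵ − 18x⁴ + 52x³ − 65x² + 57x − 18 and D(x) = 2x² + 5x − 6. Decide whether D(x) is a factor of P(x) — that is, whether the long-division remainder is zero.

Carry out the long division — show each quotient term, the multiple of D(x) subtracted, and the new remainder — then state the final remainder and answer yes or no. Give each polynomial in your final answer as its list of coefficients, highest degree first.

R = [0], so D(x) is a factor of P(x). yes

Step 1: lead(−12x⁵ − 18x⁴ + 52x³ − 65x² + 57x − 18) ÷ lead(D) = −12x⁵ ÷ 2x² = −6x³. Subtract (−6x³)·D = −12x⁵ − 30x⁴ + 36x³. Remainder: 12x⁴ + 16x³ − 65x² + 57x − 18.
Step 2: lead(12x⁴ + 16x³ − 65x² + 57x − 18) ÷ lead(D) = 12x⁴ ÷ 2x² = 6x². Subtract (6x²)·D = 12x⁴ + 30x³ − 36x². Remainder: −14x³ − 29x² + 57x − 18.
Step 3: lead(−14x³ − 29x² + 57x − 18) ÷ lead(D) = −14x³ ÷ 2x² = −7x. Subtract (−7x)·D = −14x³ − 35x² + 42x. Remainder: 6x² + 15x − 18.
Step 4: lead(6x² + 15x − 18) ÷ lead(D) = 6x² ÷ 2x² = 3. Subtract (3)·D = 6x² + 15x − 18. Remainder: 0.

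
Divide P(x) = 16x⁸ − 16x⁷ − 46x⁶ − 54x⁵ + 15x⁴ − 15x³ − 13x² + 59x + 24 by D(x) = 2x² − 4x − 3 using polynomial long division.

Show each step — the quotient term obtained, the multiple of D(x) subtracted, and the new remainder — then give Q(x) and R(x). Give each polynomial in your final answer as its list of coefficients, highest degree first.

Step 1: lead(16x⁸ − 16x⁷ − 46x⁶ − 54x⁵ + 15x⁴ − 15x³ − 13x² + 59x + 24) ÷ lead(D) = 16x⁸ ÷ 2x² = 8x⁶. Subtract (8x⁶)·D = 16x⁸ − 32x⁷ − 24x⁶. Remainder: 16x⁷ − 22x⁶ − 54x⁵ + 15x⁴ − 15x³ − 13x² + 59x + 24.
Step 2: lead(16x⁷ − 22x⁶ − 54x⁵ + 15x⁴ − 15x³ − 13x² + 59x + 24) ÷ lead(D) = 16x⁷ ÷ 2x² = 8x⁵. Subtract (8x⁵)·D = 16x⁷ − 32x⁶ − 24x⁵. Remainder: 10x⁶ − 30x⁵ + 15x⁴ − 15x³ − 13x² + 59x + 24.
Step 3: lead(10x⁶ − 30x⁵ + 15x⁴ − 15x³ − 13x² + 59x + 24) ÷ lead(D) = 10x⁶ ÷ 2x² = 5x⁴. Subtract (5x⁴)·D = 10x⁶ − 20x⁵ − 15x⁴. Remainder: −10x⁵ + 30x⁴ − 15x³ − 13x² + 59x + 24.
Step 4: lead(−10x⁵ + 30x⁴ − 15x³ − 13x² + 59x + 24) ÷ lead(D) = −10x⁵ ÷ 2x² = −5x³. Subtract (−5x³)·D = −10x⁵ + 20x⁴ + 15x³. Remainder: 10x⁴ − 30x³ − 13x² + 59x + 24.
Step 5: lead(10x⁴ − 30x³ − 13x² + 59x + 24) ÷ lead(D) = 10x⁴ ÷ 2x² = 5x². Subtract (5x²)·D = 10x⁴ − 20x³ − 15x². Remainder: −10x³ + 2x² + 59x + 24.
Step 6: lead(−10x³ + 2x² + 59x + 24) ÷ lead(D) = −10x³ ÷ 2x² = −5x. Subtract (−5x)·D = −10x³ + 20x² + 15x. Remainder: −18x² + 44x + 24.
Step 7: lead(−18x² + 44x + 24) ÷ lead(D) = −18x² ÷ 2x² = −9. Subtract (−9)·D = −18x² + 36x + 27. Remainder: 8x − 3.

Q = [8, 8, 5, -5, 5, -5, -9]; R = [8, -3]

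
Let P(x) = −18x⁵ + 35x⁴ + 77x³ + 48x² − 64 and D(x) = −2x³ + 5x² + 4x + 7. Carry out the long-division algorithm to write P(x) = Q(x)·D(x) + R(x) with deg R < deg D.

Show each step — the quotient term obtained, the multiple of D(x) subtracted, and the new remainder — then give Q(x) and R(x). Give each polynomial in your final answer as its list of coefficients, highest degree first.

Step 1: lead(−18x⁵ + 35x⁴ + 77x³ + 48x² − 64) ÷ lead(D) = −18x⁵ ÷ −2x³ = 9x². Subtract (9x²)·D = −18x⁵ + 45x⁴ + 36x³ + 63x². Remainder: −10x⁴ + 41x³ − 15x² − 64.
Step 2: lead(−10x⁴ + 41x³ − 15x² − 64) ÷ lead(D) = −10x⁴ ÷ −2x³ = 5x. Subtract (5x)·D = −10x⁴ + 25x³ + 20x² + 35x. Remainder: 16x³ − 35x² − 35x − 64.
Step 3: lead(16x³ − 35x² − 35x − 64) ÷ lead(D) = 16x³ ÷ −2x³ = −8. Subtract (−8)·D = 16x³ − 40x² − 32x − 56. Remainder: 5x² − 3x − 8.

Q = [9, 5, -8]; R = [5, -3, -8]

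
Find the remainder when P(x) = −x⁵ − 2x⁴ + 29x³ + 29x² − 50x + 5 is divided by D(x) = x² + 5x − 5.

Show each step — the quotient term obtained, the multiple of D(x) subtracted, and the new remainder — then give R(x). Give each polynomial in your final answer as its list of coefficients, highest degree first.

R = [0]

Step 1: lead(−x⁵ − 2x⁴ + 29x³ + 29x² − 50x + 5) ÷ lead(D) = −x⁵ ÷ x² = −x³. Subtract (−x³)·D = −x⁵ − 5x⁴ + 5x³. Remainder: 3x⁴ + 24x³ + 29x² − 50x + 5.
Step 2: lead(3x⁴ + 24x³ + 29x² − 50x + 5) ÷ lead(D) = 3x⁴ ÷ x² = 3x². Subtract (3x²)·D = 3x⁴ + 15x³ − 15x². Remainder: 9x³ + 44x² − 50x + 5.
Step 3: lead(9x³ + 44x² − 50x + 5) ÷ lead(D) = 9x³ ÷ x² = 9x. Subtract (9x)·D = 9x³ + 45x² − 45x. Remainder: −x² − 5x + 5.
Step 4: lead(−x² − 5x + 5) ÷ lead(D) = −x² ÷ x² = −1. Subtract (−1)·D = −x² − 5x + 5. Remainder: 0.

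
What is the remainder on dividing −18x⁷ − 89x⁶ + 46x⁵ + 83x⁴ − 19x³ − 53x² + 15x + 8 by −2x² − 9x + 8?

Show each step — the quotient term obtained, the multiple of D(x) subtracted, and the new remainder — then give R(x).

Step 1: lead(−18x⁷ − 89x⁶ + 46x⁵ + 83x⁴ − 19x³ − 53x² + 15x + 8) ÷ lead(D) = −18x⁷ ÷ −2x² = 9x⁵. Subtract (9x⁵)·D = −18x⁷ − 81x⁶ + 72x⁵. Remainder: −8x⁶ − 26x⁵ + 83x⁴ − 19x³ − 53x² + 15x + 8.
Step 2: lead(−8x⁶ − 26x⁵ + 83x⁴ − 19x³ − 53x² + 15x + 8) ÷ lead(D) = −8x⁶ ÷ −2x² = 4x⁴. Subtract (4x⁴)·D = −8x⁶ − 36x⁵ + 32x⁴. Remainder: 10x⁵ + 51x⁴ − 19x³ − 53x² + 15x + 8.
Step 3: lead(10x⁵ + 51x⁴ − 19x³ − 53x² + 15x + 8) ÷ lead(D) = 10x⁵ ÷ −2x² = −5x³. Subtract (−5x³)·D = 10x⁵ + 45x⁴ − 40x³. Remainder: 6x⁴ + 21x³ − 53x² + 15x + 8.
Step 4: lead(6x⁴ + 21x³ − 53x² + 15x + 8) ÷ lead(D) = 6x⁴ ÷ −2x² = −3x². Subtract (−3x²)·D = 6x⁴ + 27x³ − 24x². Remainder: −6x³ − 29x² + 15x + 8.
Step 5: lead(−6x³ − 29x² + 15x + 8) ÷ lead(D) = −6x³ ÷ −2x² = 3x. Subtract (3x)·D = −6x³ − 27x² + 24x. Remainder: −2x² − 9x + 8.
Step 6: lead(−2x² − 9x + 8) ÷ lead(D) = −2x² ÷ −2x² = 1. Subtract (1)·D = −2x² − 9x + 8. Remainder: 0.

R(x) = 0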